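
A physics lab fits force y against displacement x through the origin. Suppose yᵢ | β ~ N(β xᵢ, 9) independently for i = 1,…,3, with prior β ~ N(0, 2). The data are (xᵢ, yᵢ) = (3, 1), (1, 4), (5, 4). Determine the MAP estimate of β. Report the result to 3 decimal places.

β̂_MAP = 0.684

log p(β | y) = −Σ(yᵢ − βxᵢ)²/(2·9) − β²/(2·2) + const.
Setting the derivative to zero: Σxᵢ(yᵢ − βxᵢ)/9 − β/2 = 0, so β = Σxᵢyᵢ / (Σxᵢ² + σ²/τ²).
Σxᵢyᵢ = 3·1 + 1·4 + 5·4 = 27; Σxᵢ² = 35; σ²/τ² = 4.5.
β̂_MAP = 27 / (35 + 4.5) = 27/39.5 ≈ 0.684.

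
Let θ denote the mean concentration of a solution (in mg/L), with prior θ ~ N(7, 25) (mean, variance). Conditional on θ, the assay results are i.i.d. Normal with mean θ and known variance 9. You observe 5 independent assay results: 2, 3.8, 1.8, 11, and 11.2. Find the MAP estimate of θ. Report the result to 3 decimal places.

θ̂_MAP = 6.030

n = 5; x̄ = (2 + 3.8 + 1.8 + 11 + 11.2)/5 = 29.8/5 = 5.96.
For a Normal prior and Normal likelihood with known variance, the posterior is Normal; its mode equals its mean, the precision-weighted average.
Prior precision 1/σ₀² = 1/25 = 0.04; data precision n/σ² = 5/9.
θ̂ = (0.04·7 + (5/9)·5.96) / (0.04 + 5/9) = (808/225)/(134/225) = 404/67 ≈ 6.030.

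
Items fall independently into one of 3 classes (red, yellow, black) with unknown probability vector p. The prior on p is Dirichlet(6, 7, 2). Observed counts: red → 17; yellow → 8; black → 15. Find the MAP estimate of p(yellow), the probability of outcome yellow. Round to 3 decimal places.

The posterior is Dirichlet(αᵢ + nᵢ) = Dirichlet(23, 15, 17).
For a Dirichlet(a₁,…,a_K) with all aᵢ > 1, the mode has j-th component (aⱼ − 1)/(Σaᵢ − K).
Here Σaᵢ = 55 and K = 3, so p(yellow) = (15 − 1)/(55 − 3) = 14/52 ≈ 0.269.

MAP estimate of p(yellow) = 0.269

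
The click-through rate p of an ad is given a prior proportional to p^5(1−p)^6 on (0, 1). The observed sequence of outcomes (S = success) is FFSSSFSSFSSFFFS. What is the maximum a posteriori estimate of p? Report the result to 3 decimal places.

The prior density ∝ p^5(1−p)^6 is the kernel of Beta(6, 7).
Data: 8 successes in 15 trials (from the sequence). The binomial likelihood contributes p^8(1−p)^7, so the posterior is Beta(6+8, 7+7) = Beta(14, 14).
For Beta(a, b) with a, b > 1 the mode is (a−1)/(a+b−2) = 13/26 ≈ 0.500.

p̂_MAP = 0.500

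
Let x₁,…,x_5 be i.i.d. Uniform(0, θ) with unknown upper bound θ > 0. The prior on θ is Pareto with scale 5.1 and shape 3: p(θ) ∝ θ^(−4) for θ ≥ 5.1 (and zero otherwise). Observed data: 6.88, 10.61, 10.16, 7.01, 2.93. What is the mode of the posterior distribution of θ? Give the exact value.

θ̂_MAP = 10.61

The Uniform(0, θ) likelihood is θ^(−n) for θ ≥ max(xᵢ), zero otherwise. Here max(xᵢ) = 10.61.
Posterior ∝ θ^(−4) · θ^(−5) = θ^(−9) on θ ≥ max(5.1, 10.61) = 10.61.
This density is strictly decreasing in θ, so the posterior mode lies at the lower boundary of the support.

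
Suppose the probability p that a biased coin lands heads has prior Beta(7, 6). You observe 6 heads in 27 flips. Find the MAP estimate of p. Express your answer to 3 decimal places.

p̂_MAP = 0.316

Prior: Beta(7, 6).
Data: 6 successes in 27 trials. The binomial likelihood contributes p^6(1−p)^21, so the posterior is Beta(7+6, 6+21) = Beta(13, 27).
For Beta(a, b) with a, b > 1 the mode is (a−1)/(a+b−2) = 12/38 ≈ 0.316.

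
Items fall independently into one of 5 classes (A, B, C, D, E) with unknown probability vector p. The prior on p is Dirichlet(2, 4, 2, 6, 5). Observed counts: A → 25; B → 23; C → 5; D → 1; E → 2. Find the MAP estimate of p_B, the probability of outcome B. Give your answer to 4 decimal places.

MAP estimate of p_B = 0.3714

The posterior is Dirichlet(αᵢ + nᵢ) = Dirichlet(27, 27, 7, 7, 7).
For a Dirichlet(a₁,…,a_K) with all aᵢ > 1, the mode has j-th component (aⱼ − 1)/(Σaᵢ − K).
Here Σaᵢ = 75 and K = 5, so p_B = (27 − 1)/(75 − 5) = 26/70 ≈ 0.3714.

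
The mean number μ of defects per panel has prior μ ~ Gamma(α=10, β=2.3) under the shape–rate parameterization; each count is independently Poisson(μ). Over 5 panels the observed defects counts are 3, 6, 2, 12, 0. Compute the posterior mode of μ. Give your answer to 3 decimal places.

Σxᵢ = 3+6+2+12+0 = 23, with n = 5.
Posterior ∝ μ^9e^(−2.3μ) · μ^23e^(−5μ) = μ^32e^(−7.3μ), i.e. Gamma(shape=33, rate=7.3).
The mode of a Gamma(a, b) with a ≥ 1 (shape–rate) is (a−1)/b = 32/7.3 ≈ 4.384.

μ̂_MAP = 4.384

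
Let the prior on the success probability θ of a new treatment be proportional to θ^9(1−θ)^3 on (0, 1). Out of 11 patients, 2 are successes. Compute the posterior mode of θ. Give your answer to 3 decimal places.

θ̂_MAP = 0.478

The prior density ∝ θ^9(1−θ)^3 is the kernel of Beta(10, 4).
Data: 2 successes in 11 trials. The binomial likelihood contributes θ^2(1−θ)^9, so the posterior is Beta(10+2, 4+9) = Beta(12, 13).
For Beta(a, b) with a, b > 1 the mode is (a−1)/(a+b−2) = 11/23 ≈ 0.478.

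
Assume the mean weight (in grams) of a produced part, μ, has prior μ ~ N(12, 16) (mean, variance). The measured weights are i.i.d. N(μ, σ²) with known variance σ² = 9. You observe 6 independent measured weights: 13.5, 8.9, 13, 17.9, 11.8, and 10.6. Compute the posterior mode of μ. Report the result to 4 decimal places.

μ̂_MAP = 12.5638

n = 6; x̄ = (13.5 + 8.9 + 13 + 17.9 + 11.8 + 10.6)/6 = 75.7/6 = 757/60 ≈ 12.6167.
For a Normal prior and Normal likelihood with known variance, the posterior is Normal; its mode equals its mean, the precision-weighted average.
Prior precision 1/σ₀² = 1/16 = 0.0625; data precision n/σ² = 6/9 = 2/3.
μ̂ = (0.0625·12 + (2/3)·(757/60)) / (0.0625 + 2/3) = (1649/180)/(35/48) = 6596/525 ≈ 12.5638.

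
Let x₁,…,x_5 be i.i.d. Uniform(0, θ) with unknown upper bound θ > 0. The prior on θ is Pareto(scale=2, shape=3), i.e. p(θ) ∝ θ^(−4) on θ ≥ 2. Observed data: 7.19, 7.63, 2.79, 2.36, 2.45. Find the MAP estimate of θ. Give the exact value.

The Uniform(0, θ) likelihood is θ^(−n) for θ ≥ max(xᵢ), zero otherwise. Here max(xᵢ) = 7.63.
Posterior ∝ θ^(−4) · θ^(−5) = θ^(−9) on θ ≥ max(2, 7.63) = 7.63.
This density is strictly decreasing in θ, so the posterior mode lies at the lower boundary of the support.

θ̂_MAP = 7.63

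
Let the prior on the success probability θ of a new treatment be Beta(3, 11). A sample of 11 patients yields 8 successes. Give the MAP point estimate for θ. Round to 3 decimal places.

θ̂_MAP = 0.435

Prior: Beta(3, 11).
Data: 8 successes in 11 trials. The binomial likelihood contributes θ^8(1−θ)^3, so the posterior is Beta(3+8, 11+3) = Beta(11, 14).
For Beta(a, b) with a, b > 1 the mode is (a−1)/(a+b−2) = 10/23 ≈ 0.435.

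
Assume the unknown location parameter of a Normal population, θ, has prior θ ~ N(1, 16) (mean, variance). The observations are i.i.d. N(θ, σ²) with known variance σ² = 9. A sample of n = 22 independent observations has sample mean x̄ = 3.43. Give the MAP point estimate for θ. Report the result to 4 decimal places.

n = 22, x̄ = 3.43.
For a Normal prior and Normal likelihood with known variance, the posterior is Normal; its mode equals its mean, the precision-weighted average.
Prior precision 1/σ₀² = 1/16 = 0.0625; data precision n/σ² = 22/9.
θ̂ = (0.0625·1 + (22/9)·3.43) / (0.0625 + 22/9) = (30409/3600)/(361/144) = 30409/9025 ≈ 3.3694.

θ̂_MAP = 3.3694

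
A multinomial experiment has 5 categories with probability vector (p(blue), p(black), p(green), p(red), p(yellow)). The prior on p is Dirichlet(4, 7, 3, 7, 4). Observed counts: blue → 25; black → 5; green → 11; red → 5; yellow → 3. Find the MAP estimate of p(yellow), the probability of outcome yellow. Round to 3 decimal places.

MAP estimate of p(yellow) = 0.087

The posterior is Dirichlet(αᵢ + nᵢ) = Dirichlet(29, 12, 14, 12, 7).
For a Dirichlet(a₁,…,a_K) with all aᵢ > 1, the mode has j-th component (aⱼ − 1)/(Σaᵢ − K).
Here Σaᵢ = 74 and K = 5, so p(yellow) = (7 − 1)/(74 − 5) = 6/69 ≈ 0.087.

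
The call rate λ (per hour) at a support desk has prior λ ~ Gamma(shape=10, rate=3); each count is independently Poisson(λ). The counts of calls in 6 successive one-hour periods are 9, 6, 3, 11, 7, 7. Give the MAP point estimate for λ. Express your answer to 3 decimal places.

λ̂_MAP = 5.778

Σxᵢ = 9+6+3+11+7+7 = 43, with n = 6.
Posterior ∝ λ^9e^(−3λ) · λ^43e^(−6λ) = λ^52e^(−9λ), i.e. Gamma(shape=53, rate=9).
The mode of a Gamma(a, b) with a ≥ 1 (shape–rate) is (a−1)/b = 52/9 ≈ 5.778.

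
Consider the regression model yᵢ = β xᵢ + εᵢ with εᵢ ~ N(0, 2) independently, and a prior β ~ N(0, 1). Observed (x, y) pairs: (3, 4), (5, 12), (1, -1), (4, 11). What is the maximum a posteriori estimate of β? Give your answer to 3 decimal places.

log p(β | y) = −Σ(yᵢ − βxᵢ)²/(2·2) − β²/(2·1) + const.
Setting the derivative to zero: Σxᵢ(yᵢ − βxᵢ)/2 − β/1 = 0, so β = Σxᵢyᵢ / (Σxᵢ² + σ²/τ²).
Σxᵢyᵢ = 3·4 + 5·12 + 1·(-1) + 4·11 = 115; Σxᵢ² = 51; σ²/τ² = 2.
β̂_MAP = 115 / (51 + 2) = 115/53 ≈ 2.170.

β̂_MAP = 2.170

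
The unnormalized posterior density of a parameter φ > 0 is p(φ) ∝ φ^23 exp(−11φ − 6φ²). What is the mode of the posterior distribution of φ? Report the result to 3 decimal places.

φ̂_MAP = 1.000

ℓ'(φ) = 23/φ − 11 − 12φ. Setting this to zero and multiplying by φ: 12φ² + 11φ − 23 = 0.
φ = (−11 + √(11² + 4·12·23)) / (2·12) = (−11 + √1225) / 24 = (−11 + 35)/24 = 1.
ℓ''(φ) = −23/φ² − 12 < 0, confirming a maximum.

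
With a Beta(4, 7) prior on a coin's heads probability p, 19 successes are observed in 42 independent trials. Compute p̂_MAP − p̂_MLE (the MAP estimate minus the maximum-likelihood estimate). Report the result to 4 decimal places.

Posterior is Beta(23, 30); MAP = (23−1)/(53−2) = 22/51 ≈ 0.43137.
MLE ignores the prior: p̂_MLE = k/n = 19/42 ≈ 0.45238.
Difference = 22/51 − 19/42 = -5/238 ≈ -0.0210.

MAP − MLE = -0.0210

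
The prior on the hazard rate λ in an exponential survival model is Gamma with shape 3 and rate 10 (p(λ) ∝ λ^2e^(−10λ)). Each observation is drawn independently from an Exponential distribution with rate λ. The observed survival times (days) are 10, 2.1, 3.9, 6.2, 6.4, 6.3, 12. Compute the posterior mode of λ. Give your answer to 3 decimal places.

The Exponential(rate=λ) likelihood is ∝ λ^n e^(−λΣtᵢ). Here n = 7 and Σtᵢ = 10 + 2.1 + 3.9 + 6.2 + 6.4 + 6.3 + 12 = 46.9.
Posterior ∝ λ^2e^(−10λ) · λ^7e^(−46.9λ) = λ^9e^(−56.9λ), i.e. Gamma(10, 56.9).
Mode = (a−1)/b = 9/56.9 ≈ 0.158.

λ̂_MAP = 0.158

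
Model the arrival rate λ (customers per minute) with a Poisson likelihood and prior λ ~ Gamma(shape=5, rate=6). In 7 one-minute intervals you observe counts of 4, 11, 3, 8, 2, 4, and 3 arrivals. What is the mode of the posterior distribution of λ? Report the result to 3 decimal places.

Σxᵢ = 4+11+3+8+2+4+3 = 35, with n = 7.
Posterior ∝ λ^4e^(−6λ) · λ^35e^(−7λ) = λ^39e^(−13λ), i.e. Gamma(shape=40, rate=13).
The mode of a Gamma(a, b) with a ≥ 1 (shape–rate) is (a−1)/b = 39/13 ≈ 3.000.

λ̂_MAP = 3.000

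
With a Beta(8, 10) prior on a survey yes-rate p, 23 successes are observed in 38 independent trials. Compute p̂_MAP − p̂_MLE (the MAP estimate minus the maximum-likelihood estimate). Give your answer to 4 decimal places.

Posterior is Beta(31, 25); MAP = (31−1)/(56−2) = 30/54 ≈ 0.55556.
MLE ignores the prior: p̂_MLE = k/n = 23/38 ≈ 0.60526.
Difference = 30/54 − 23/38 = -17/342 ≈ -0.0497.

MAP − MLE = -0.0497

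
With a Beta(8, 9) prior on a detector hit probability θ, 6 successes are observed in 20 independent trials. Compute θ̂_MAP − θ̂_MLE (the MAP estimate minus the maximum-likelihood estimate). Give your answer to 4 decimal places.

Posterior is Beta(14, 23); MAP = (14−1)/(37−2) = 13/35 ≈ 0.37143.
MLE ignores the prior: θ̂_MLE = k/n = 6/20 ≈ 0.30000.
Difference = 13/35 − 6/20 = 1/14 ≈ 0.0714.

MAP − MLE = 0.0714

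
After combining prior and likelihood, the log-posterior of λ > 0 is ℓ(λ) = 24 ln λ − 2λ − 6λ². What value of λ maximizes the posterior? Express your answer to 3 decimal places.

λ̂_MAP = 1.333

ℓ'(λ) = 24/λ − 2 − 12λ. Setting this to zero and multiplying by λ: 12λ² + 2λ − 24 = 0.
λ = (−2 + √(2² + 4·12·24)) / (2·12) = (−2 + √1156) / 24 = (−2 + 34)/24 = 4/3.
ℓ''(λ) = −24/λ² − 12 < 0, confirming a maximum.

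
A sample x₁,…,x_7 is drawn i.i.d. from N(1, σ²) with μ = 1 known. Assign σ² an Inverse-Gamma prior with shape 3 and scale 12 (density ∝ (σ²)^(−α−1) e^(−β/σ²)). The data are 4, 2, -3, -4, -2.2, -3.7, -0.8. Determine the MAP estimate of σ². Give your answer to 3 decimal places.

Sum of squared deviations about the known mean: SS = (4−1)² + (2−1)² + (-3−1)² + (-4−1)² + (-2.2−1)² + (-3.7−1)² + (-0.8−1)² = 86.57.
The Normal likelihood contributes (σ²)^(−n/2) exp(−SS/(2σ²)), so the posterior is Inverse-Gamma(α + n/2, β + SS/2) = Inverse-Gamma(6.5, 55.285).
The mode of Inverse-Gamma(a, b) is b/(a+1) = 55.285/7.5 ≈ 7.371.

σ̂²_MAP = 7.371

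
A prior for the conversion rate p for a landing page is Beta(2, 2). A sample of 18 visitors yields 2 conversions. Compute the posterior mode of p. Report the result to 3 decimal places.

p̂_MAP = 0.150

Prior: Beta(2, 2).
Data: 2 successes in 18 trials. The binomial likelihood contributes p^2(1−p)^16, so the posterior is Beta(2+2, 2+16) = Beta(4, 18).
For Beta(a, b) with a, b > 1 the mode is (a−1)/(a+b−2) = 3/20 ≈ 0.150.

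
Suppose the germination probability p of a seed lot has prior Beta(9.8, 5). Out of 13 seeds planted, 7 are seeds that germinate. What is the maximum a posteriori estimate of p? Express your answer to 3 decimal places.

p̂_MAP = 0.612

Prior: Beta(9.8, 5).
Data: 7 successes in 13 trials. The binomial likelihood contributes p^7(1−p)^6, so the posterior is Beta(9.8+7, 5+6) = Beta(16.8, 11).
For Beta(a, b) with a, b > 1 the mode is (a−1)/(a+b−2) = 15.8/25.8 ≈ 0.612.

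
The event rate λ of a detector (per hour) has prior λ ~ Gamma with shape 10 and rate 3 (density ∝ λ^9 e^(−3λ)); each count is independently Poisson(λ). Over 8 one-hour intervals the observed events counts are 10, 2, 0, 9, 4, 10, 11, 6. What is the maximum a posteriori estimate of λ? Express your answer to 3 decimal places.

Σxᵢ = 10+2+0+9+4+10+11+6 = 52, with n = 8.
Posterior ∝ λ^9e^(−3λ) · λ^52e^(−8λ) = λ^61e^(−11λ), i.e. Gamma(shape=62, rate=11).
The mode of a Gamma(a, b) with a ≥ 1 (shape–rate) is (a−1)/b = 61/11 ≈ 5.545.

λ̂_MAP = 5.545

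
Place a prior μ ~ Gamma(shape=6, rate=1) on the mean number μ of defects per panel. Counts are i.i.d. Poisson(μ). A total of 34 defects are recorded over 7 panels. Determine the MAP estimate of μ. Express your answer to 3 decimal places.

μ̂_MAP = 4.875

Σxᵢ = 34, n = 7.
Posterior ∝ μ^5e^(−1μ) · μ^34e^(−7μ) = μ^39e^(−8μ), i.e. Gamma(shape=40, rate=8).
The mode of a Gamma(a, b) with a ≥ 1 (shape–rate) is (a−1)/b = 39/8 ≈ 4.875.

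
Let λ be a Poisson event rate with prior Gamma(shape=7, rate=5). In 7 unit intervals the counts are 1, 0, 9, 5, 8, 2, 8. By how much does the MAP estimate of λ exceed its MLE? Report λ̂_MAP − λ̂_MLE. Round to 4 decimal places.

Σxᵢ = 33. Posterior is Gamma(40, 12); MAP = (40−1)/12 = 39/12 ≈ 3.25000.
MLE = x̄ = 33/7 ≈ 4.71429.
Difference = 39/12 − 33/7 = -41/28 ≈ -1.4643.

MAP − MLE = -1.4643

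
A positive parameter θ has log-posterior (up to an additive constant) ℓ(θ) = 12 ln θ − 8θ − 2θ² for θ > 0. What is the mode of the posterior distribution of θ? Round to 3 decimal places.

ℓ'(θ) = 12/θ − 8 − 4θ. Setting this to zero and multiplying by θ: 4θ² + 8θ − 12 = 0.
θ = (−8 + √(8² + 4·4·12)) / (2·4) = (−8 + √256) / 8 = (−8 + 16)/8 = 1.
ℓ''(θ) = −12/θ² − 4 < 0, confirming a maximum.

θ̂_MAP = 1.000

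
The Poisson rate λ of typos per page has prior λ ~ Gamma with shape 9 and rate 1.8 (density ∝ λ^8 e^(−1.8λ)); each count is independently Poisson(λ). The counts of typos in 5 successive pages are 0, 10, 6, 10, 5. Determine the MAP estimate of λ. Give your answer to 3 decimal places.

λ̂_MAP = 5.735

Σxᵢ = 0+10+6+10+5 = 31, with n = 5.
Posterior ∝ λ^8e^(−1.8λ) · λ^31e^(−5λ) = λ^39e^(−6.8λ), i.e. Gamma(shape=40, rate=6.8).
The mode of a Gamma(a, b) with a ≥ 1 (shape–rate) is (a−1)/b = 39/6.8 ≈ 5.735.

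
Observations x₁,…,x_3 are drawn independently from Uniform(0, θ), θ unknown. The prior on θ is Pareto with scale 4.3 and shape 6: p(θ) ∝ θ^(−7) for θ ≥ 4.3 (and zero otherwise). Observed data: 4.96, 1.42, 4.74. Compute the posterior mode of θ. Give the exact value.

The Uniform(0, θ) likelihood is θ^(−n) for θ ≥ max(xᵢ), zero otherwise. Here max(xᵢ) = 4.96.
Posterior ∝ θ^(−7) · θ^(−3) = θ^(−10) on θ ≥ max(4.3, 4.96) = 4.96.
This density is strictly decreasing in θ, so the posterior mode lies at the lower boundary of the support.

θ̂_MAP = 4.96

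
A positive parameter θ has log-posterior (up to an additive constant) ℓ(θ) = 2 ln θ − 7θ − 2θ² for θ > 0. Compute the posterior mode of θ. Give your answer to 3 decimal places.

θ̂_MAP = 0.250

ℓ'(θ) = 2/θ − 7 − 4θ. Setting this to zero and multiplying by θ: 4θ² + 7θ − 2 = 0.
θ = (−7 + √(7² + 4·4·2)) / (2·4) = (−7 + √81) / 8 = (−7 + 9)/8 = 1/4.
ℓ''(θ) = −2/θ² − 4 < 0, confirming a maximum.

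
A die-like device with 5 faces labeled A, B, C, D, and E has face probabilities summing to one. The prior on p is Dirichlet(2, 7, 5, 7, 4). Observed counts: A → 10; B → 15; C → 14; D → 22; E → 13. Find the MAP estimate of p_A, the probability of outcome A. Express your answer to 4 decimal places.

MAP estimate of p_A = 0.1170

The posterior is Dirichlet(αᵢ + nᵢ) = Dirichlet(12, 22, 19, 29, 17).
For a Dirichlet(a₁,…,a_K) with all aᵢ > 1, the mode has j-th component (aⱼ − 1)/(Σaᵢ − K).
Here Σaᵢ = 99 and K = 5, so p_A = (12 − 1)/(99 − 5) = 11/94 ≈ 0.1170.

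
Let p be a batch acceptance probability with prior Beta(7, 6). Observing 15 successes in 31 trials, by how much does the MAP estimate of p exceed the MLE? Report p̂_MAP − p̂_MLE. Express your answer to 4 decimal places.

Posterior is Beta(22, 22); MAP = (22−1)/(44−2) = 21/42 ≈ 0.50000.
MLE ignores the prior: p̂_MLE = k/n = 15/31 ≈ 0.48387.
Difference = 21/42 − 15/31 = 1/62 ≈ 0.0161.

MAP − MLE = 0.0161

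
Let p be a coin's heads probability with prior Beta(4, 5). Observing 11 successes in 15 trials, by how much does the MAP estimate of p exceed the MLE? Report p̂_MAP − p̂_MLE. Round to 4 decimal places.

MAP − MLE = -0.0970

Posterior is Beta(15, 9); MAP = (15−1)/(24−2) = 14/22 ≈ 0.63636.
MLE ignores the prior: p̂_MLE = k/n = 11/15 ≈ 0.73333.
Difference = 14/22 − 11/15 = -16/165 ≈ -0.0970.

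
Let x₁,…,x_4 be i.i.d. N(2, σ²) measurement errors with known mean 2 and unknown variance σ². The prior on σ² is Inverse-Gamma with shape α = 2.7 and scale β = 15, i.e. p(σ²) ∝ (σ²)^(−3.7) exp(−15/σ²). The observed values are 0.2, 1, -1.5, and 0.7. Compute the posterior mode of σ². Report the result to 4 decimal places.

Sum of squared deviations about the known mean: SS = (0.2−2)² + (1−2)² + (-1.5−2)² + (0.7−2)² = 18.18.
The Normal likelihood contributes (σ²)^(−n/2) exp(−SS/(2σ²)), so the posterior is Inverse-Gamma(α + n/2, β + SS/2) = Inverse-Gamma(4.7, 24.09).
The mode of Inverse-Gamma(a, b) is b/(a+1) = 24.09/5.7 ≈ 4.2263.

σ̂²_MAP = 4.2263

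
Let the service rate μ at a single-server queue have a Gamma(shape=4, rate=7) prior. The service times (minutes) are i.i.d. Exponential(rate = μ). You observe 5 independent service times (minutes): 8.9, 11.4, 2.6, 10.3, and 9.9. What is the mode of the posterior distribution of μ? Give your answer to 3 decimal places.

The Exponential(rate=μ) likelihood is ∝ μ^n e^(−μΣtᵢ). Here n = 5 and Σtᵢ = 8.9 + 11.4 + 2.6 + 10.3 + 9.9 = 43.1.
Posterior ∝ μ^3e^(−7μ) · μ^5e^(−43.1μ) = μ^8e^(−50.1μ), i.e. Gamma(9, 50.1).
Mode = (a−1)/b = 8/50.1 ≈ 0.160.

μ̂_MAP = 0.160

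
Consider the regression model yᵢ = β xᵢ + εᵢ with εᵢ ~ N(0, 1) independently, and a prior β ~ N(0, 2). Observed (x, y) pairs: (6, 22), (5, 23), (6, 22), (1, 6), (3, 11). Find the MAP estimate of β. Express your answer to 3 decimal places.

log p(β | y) = −Σ(yᵢ − βxᵢ)²/(2·1) − β²/(2·2) + const.
Setting the derivative to zero: Σxᵢ(yᵢ − βxᵢ)/1 − β/2 = 0, so β = Σxᵢyᵢ / (Σxᵢ² + σ²/τ²).
Σxᵢyᵢ = 6·22 + 5·23 + 6·22 + 1·6 + 3·11 = 418; Σxᵢ² = 107; σ²/τ² = 0.5.
β̂_MAP = 418 / (107 + 0.5) = 418/107.5 ≈ 3.888.

β̂_MAP = 3.888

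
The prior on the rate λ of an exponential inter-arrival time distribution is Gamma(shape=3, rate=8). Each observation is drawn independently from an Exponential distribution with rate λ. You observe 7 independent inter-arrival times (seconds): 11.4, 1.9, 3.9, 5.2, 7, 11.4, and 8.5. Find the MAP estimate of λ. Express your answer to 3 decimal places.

λ̂_MAP = 0.157

The Exponential(rate=λ) likelihood is ∝ λ^n e^(−λΣtᵢ). Here n = 7 and Σtᵢ = 11.4 + 1.9 + 3.9 + 5.2 + 7 + 11.4 + 8.5 = 49.3.
Posterior ∝ λ^2e^(−8λ) · λ^7e^(−49.3λ) = λ^9e^(−57.3λ), i.e. Gamma(10, 57.3).
Mode = (a−1)/b = 9/57.3 ≈ 0.157.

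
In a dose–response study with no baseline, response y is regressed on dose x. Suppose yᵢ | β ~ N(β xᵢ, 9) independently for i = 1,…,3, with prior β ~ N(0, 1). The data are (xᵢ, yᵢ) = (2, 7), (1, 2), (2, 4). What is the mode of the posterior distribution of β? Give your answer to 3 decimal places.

log p(β | y) = −Σ(yᵢ − βxᵢ)²/(2·9) − β²/(2·1) + const.
Setting the derivative to zero: Σxᵢ(yᵢ − βxᵢ)/9 − β/1 = 0, so β = Σxᵢyᵢ / (Σxᵢ² + σ²/τ²).
Σxᵢyᵢ = 2·7 + 1·2 + 2·4 = 24; Σxᵢ² = 9; σ²/τ² = 9.
β̂_MAP = 24 / (9 + 9) = 24/18 ≈ 1.333.

β̂_MAP = 1.333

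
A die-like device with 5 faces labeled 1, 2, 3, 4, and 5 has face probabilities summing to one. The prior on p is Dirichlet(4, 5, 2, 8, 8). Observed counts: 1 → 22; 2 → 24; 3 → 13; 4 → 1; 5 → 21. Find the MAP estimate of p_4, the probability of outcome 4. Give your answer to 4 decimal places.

MAP estimate: 0.0777

The posterior is Dirichlet(αᵢ + nᵢ) = Dirichlet(26, 29, 15, 9, 29).
For a Dirichlet(a₁,…,a_K) with all aᵢ > 1, the mode has j-th component (aⱼ − 1)/(Σaᵢ − K).
Here Σaᵢ = 108 and K = 5, so p_4 = (9 − 1)/(108 − 5) = 8/103 ≈ 0.0777.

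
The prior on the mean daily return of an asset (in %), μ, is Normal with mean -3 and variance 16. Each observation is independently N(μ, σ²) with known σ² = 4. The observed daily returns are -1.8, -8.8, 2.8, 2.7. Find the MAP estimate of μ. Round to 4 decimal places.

n = 4; x̄ = ((-1.8) + (-8.8) + 2.8 + 2.7)/4 = -5.1/4 = -1.275.
For a Normal prior and Normal likelihood with known variance, the posterior is Normal; its mode equals its mean, the precision-weighted average.
Prior precision 1/σ₀² = 1/16 = 0.0625; data precision n/σ² = 4/4 = 1.
μ̂ = (0.0625·(-3) + 1·(-1.275)) / (0.0625 + 1) = (-1.4625)/1.0625 = -117/85 ≈ -1.3765.

μ̂_MAP = -1.3765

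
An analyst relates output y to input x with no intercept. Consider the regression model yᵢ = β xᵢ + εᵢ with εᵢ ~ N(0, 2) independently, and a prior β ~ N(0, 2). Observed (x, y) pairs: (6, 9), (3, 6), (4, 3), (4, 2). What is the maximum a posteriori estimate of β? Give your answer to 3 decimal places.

β̂_MAP = 1.179

log p(β | y) = −Σ(yᵢ − βxᵢ)²/(2·2) − β²/(2·2) + const.
Setting the derivative to zero: Σxᵢ(yᵢ − βxᵢ)/2 − β/2 = 0, so β = Σxᵢyᵢ / (Σxᵢ² + σ²/τ²).
Σxᵢyᵢ = 6·9 + 3·6 + 4·3 + 4·2 = 92; Σxᵢ² = 77; σ²/τ² = 1.
β̂_MAP = 92 / (77 + 1) = 92/78 ≈ 1.179.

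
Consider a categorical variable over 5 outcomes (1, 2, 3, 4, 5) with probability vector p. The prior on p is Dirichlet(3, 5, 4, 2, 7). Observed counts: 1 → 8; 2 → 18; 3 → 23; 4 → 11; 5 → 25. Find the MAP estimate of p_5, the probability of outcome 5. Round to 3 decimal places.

MAP estimate: 0.307

The posterior is Dirichlet(αᵢ + nᵢ) = Dirichlet(11, 23, 27, 13, 32).
For a Dirichlet(a₁,…,a_K) with all aᵢ > 1, the mode has j-th component (aⱼ − 1)/(Σaᵢ − K).
Here Σaᵢ = 106 and K = 5, so p_5 = (32 − 1)/(106 − 5) = 31/101 ≈ 0.307.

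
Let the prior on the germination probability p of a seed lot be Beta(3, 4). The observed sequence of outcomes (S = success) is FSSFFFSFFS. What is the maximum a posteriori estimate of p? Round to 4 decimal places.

p̂_MAP = 0.4000

Prior: Beta(3, 4).
Data: 4 successes in 10 trials (from the sequence). The binomial likelihood contributes p^4(1−p)^6, so the posterior is Beta(3+4, 4+6) = Beta(7, 10).
For Beta(a, b) with a, b > 1 the mode is (a−1)/(a+b−2) = 6/15 ≈ 0.4000.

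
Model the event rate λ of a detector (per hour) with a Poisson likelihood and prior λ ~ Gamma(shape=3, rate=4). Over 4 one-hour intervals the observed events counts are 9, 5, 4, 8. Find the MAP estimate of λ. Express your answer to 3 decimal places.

Σxᵢ = 9+5+4+8 = 26, with n = 4.
Posterior ∝ λ^2e^(−4λ) · λ^26e^(−4λ) = λ^28e^(−8λ), i.e. Gamma(shape=29, rate=8).
The mode of a Gamma(a, b) with a ≥ 1 (shape–rate) is (a−1)/b = 28/8 ≈ 3.500.

λ̂_MAP = 3.500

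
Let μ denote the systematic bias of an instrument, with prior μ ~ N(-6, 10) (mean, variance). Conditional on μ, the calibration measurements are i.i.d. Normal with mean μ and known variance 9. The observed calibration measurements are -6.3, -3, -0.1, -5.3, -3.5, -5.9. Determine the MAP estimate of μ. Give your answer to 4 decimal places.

μ̂_MAP = -4.2754

n = 6; x̄ = ((-6.3) + (-3) + (-0.1) + (-5.3) + (-3.5) + (-5.9))/6 = -24.1/6 = -241/60 ≈ -4.0167.
For a Normal prior and Normal likelihood with known variance, the posterior is Normal; its mode equals its mean, the precision-weighted average.
Prior precision 1/σ₀² = 1/10 = 0.1; data precision n/σ² = 6/9 = 2/3.
μ̂ = (0.1·(-6) + (2/3)·(-241/60)) / (0.1 + 2/3) = (-59/18)/(23/30) = -295/69 ≈ -4.2754.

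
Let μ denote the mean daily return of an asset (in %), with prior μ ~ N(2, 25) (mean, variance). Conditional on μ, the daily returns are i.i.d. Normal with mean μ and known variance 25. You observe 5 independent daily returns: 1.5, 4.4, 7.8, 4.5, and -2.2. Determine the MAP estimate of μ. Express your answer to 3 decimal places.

n = 5; x̄ = (1.5 + 4.4 + 7.8 + 4.5 + (-2.2))/5 = 16/5 = 3.2.
For a Normal prior and Normal likelihood with known variance, the posterior is Normal; its mode equals its mean, the precision-weighted average.
Prior precision 1/σ₀² = 1/25 = 0.04; data precision n/σ² = 5/25 = 0.2.
μ̂ = (0.04·2 + 0.2·3.2) / (0.04 + 0.2) = 0.72/0.24 = 3.000.

μ̂_MAP = 3.000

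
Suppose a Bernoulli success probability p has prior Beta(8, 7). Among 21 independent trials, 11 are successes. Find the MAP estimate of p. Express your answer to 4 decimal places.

p̂_MAP = 0.5294

Prior: Beta(8, 7).
Data: 11 successes in 21 trials. The binomial likelihood contributes p^11(1−p)^10, so the posterior is Beta(8+11, 7+10) = Beta(19, 17).
For Beta(a, b) with a, b > 1 the mode is (a−1)/(a+b−2) = 18/34 ≈ 0.5294.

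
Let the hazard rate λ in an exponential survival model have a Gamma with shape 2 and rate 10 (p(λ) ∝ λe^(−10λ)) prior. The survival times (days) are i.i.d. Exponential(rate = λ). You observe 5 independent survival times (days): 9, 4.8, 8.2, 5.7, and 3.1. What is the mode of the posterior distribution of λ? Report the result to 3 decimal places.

λ̂_MAP = 0.147

The Exponential(rate=λ) likelihood is ∝ λ^n e^(−λΣtᵢ). Here n = 5 and Σtᵢ = 9 + 4.8 + 8.2 + 5.7 + 3.1 = 30.8.
Posterior ∝ λe^(−10λ) · λ^5e^(−30.8λ) = λ^6e^(−40.8λ), i.e. Gamma(7, 40.8).
Mode = (a−1)/b = 6/40.8 ≈ 0.147.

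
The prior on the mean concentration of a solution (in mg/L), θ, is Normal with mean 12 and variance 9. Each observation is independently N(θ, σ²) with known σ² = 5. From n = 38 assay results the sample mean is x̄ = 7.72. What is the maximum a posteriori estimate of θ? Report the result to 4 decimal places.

θ̂_MAP = 7.7817

n = 38, x̄ = 7.72.
For a Normal prior and Normal likelihood with known variance, the posterior is Normal; its mode equals its mean, the precision-weighted average.
Prior precision 1/σ₀² = 1/9; data precision n/σ² = 38/5 = 7.6.
θ̂ = ((1/9)·12 + 7.6·7.72) / (1/9 + 7.6) = (22502/375)/(347/45) = 67506/8675 ≈ 7.7817.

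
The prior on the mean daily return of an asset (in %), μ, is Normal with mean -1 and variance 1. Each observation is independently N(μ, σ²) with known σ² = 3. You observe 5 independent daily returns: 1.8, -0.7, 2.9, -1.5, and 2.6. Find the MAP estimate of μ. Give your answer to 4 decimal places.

μ̂_MAP = 0.2625

n = 5; x̄ = (1.8 + (-0.7) + 2.9 + (-1.5) + 2.6)/5 = 5.1/5 = 1.02.
For a Normal prior and Normal likelihood with known variance, the posterior is Normal; its mode equals its mean, the precision-weighted average.
Prior precision 1/σ₀² = 1/1 = 1; data precision n/σ² = 5/3.
μ̂ = (1·(-1) + (5/3)·1.02) / (1 + 5/3) = 0.7/(8/3) = 0.2625.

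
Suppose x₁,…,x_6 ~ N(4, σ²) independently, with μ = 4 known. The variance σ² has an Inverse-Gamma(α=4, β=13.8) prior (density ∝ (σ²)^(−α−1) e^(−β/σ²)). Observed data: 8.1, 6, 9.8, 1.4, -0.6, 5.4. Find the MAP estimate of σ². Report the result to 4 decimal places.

Sum of squared deviations about the known mean: SS = (8.1−4)² + (6−4)² + (9.8−4)² + (1.4−4)² + (-0.6−4)² + (5.4−4)² = 84.33.
The Normal likelihood contributes (σ²)^(−n/2) exp(−SS/(2σ²)), so the posterior is Inverse-Gamma(α + n/2, β + SS/2) = Inverse-Gamma(7, 55.965).
The mode of Inverse-Gamma(a, b) is b/(a+1) = 55.965/8 ≈ 6.9956.

σ̂²_MAP = 6.9956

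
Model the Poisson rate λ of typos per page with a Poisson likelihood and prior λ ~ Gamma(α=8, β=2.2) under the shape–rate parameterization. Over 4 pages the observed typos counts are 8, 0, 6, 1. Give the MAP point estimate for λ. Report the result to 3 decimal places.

Σxᵢ = 8+0+6+1 = 15, with n = 4.
Posterior ∝ λ^7e^(−2.2λ) · λ^15e^(−4λ) = λ^22e^(−6.2λ), i.e. Gamma(shape=23, rate=6.2).
The mode of a Gamma(a, b) with a ≥ 1 (shape–rate) is (a−1)/b = 22/6.2 ≈ 3.548.

λ̂_MAP = 3.548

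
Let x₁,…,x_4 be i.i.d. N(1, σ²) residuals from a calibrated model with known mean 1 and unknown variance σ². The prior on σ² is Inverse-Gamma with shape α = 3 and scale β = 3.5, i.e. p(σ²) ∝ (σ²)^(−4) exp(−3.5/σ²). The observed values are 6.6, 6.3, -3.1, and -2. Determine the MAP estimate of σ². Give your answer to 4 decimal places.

σ̂²_MAP = 7.6883

Sum of squared deviations about the known mean: SS = (6.6−1)² + (6.3−1)² + (-3.1−1)² + (-2−1)² = 85.26.
The Normal likelihood contributes (σ²)^(−n/2) exp(−SS/(2σ²)), so the posterior is Inverse-Gamma(α + n/2, β + SS/2) = Inverse-Gamma(5, 46.13).
The mode of Inverse-Gamma(a, b) is b/(a+1) = 46.13/6 ≈ 7.6883.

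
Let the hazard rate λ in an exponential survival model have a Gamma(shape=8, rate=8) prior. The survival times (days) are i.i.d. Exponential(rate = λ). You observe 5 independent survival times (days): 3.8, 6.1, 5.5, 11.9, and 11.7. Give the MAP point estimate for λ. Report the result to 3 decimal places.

λ̂_MAP = 0.255

The Exponential(rate=λ) likelihood is ∝ λ^n e^(−λΣtᵢ). Here n = 5 and Σtᵢ = 3.8 + 6.1 + 5.5 + 11.9 + 11.7 = 39.
Posterior ∝ λ^7e^(−8λ) · λ^5e^(−39λ) = λ^12e^(−47λ), i.e. Gamma(13, 47).
Mode = (a−1)/b = 12/47 ≈ 0.255.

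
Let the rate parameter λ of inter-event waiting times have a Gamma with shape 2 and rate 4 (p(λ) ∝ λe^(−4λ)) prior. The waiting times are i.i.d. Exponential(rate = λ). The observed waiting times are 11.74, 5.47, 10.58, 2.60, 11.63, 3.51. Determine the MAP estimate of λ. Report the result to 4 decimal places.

λ̂_MAP = 0.1413

The Exponential(rate=λ) likelihood is ∝ λ^n e^(−λΣtᵢ). Here n = 6 and Σtᵢ = 11.74 + 5.47 + 10.58 + 2.60 + 11.63 + 3.51 = 45.53.
Posterior ∝ λe^(−4λ) · λ^6e^(−45.53λ) = λ^7e^(−49.53λ), i.e. Gamma(8, 49.53).
Mode = (a−1)/b = 7/49.53 ≈ 0.1413.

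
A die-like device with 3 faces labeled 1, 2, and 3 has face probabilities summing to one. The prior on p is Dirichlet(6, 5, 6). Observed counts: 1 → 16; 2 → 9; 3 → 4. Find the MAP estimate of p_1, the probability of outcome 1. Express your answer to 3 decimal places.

MAP estimate: 0.488

The posterior is Dirichlet(αᵢ + nᵢ) = Dirichlet(22, 14, 10).
For a Dirichlet(a₁,…,a_K) with all aᵢ > 1, the mode has j-th component (aⱼ − 1)/(Σaᵢ − K).
Here Σaᵢ = 46 and K = 3, so p_1 = (22 − 1)/(46 − 3) = 21/43 ≈ 0.488.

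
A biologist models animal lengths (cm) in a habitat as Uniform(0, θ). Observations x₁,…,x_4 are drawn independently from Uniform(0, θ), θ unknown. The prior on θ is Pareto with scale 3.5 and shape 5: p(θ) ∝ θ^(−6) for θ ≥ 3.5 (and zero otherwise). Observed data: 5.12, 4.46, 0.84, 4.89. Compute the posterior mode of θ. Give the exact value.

θ̂_MAP = 5.12

The Uniform(0, θ) likelihood is θ^(−n) for θ ≥ max(xᵢ), zero otherwise. Here max(xᵢ) = 5.12.
Posterior ∝ θ^(−6) · θ^(−4) = θ^(−10) on θ ≥ max(3.5, 5.12) = 5.12.
This density is strictly decreasing in θ, so the posterior mode lies at the lower boundary of the support.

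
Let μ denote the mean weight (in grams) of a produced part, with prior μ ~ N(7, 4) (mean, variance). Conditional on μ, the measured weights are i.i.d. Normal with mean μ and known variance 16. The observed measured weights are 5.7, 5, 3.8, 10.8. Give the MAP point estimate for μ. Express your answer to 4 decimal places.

n = 4; x̄ = (5.7 + 5 + 3.8 + 10.8)/4 = 25.3/4 = 6.325.
For a Normal prior and Normal likelihood with known variance, the posterior is Normal; its mode equals its mean, the precision-weighted average.
Prior precision 1/σ₀² = 1/4 = 0.25; data precision n/σ² = 4/16 = 0.25.
μ̂ = (0.25·7 + 0.25·6.325) / (0.25 + 0.25) = 3.33125/0.5 = 6.6625.

μ̂_MAP = 6.6625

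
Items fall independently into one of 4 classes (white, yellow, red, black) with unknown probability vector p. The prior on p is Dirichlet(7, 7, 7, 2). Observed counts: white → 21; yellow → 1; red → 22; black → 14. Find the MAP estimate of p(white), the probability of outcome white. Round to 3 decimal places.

MAP estimate of p(white) = 0.351

The posterior is Dirichlet(αᵢ + nᵢ) = Dirichlet(28, 8, 29, 16).
For a Dirichlet(a₁,…,a_K) with all aᵢ > 1, the mode has j-th component (aⱼ − 1)/(Σaᵢ − K).
Here Σaᵢ = 81 and K = 4, so p(white) = (28 − 1)/(81 − 4) = 27/77 ≈ 0.351.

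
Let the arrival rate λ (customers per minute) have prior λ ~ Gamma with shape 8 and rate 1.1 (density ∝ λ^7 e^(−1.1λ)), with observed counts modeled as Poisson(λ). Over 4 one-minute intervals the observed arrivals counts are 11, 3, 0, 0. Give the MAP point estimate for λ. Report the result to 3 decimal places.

λ̂_MAP = 4.118

Σxᵢ = 11+3+0+0 = 14, with n = 4.
Posterior ∝ λ^7e^(−1.1λ) · λ^14e^(−4λ) = λ^21e^(−5.1λ), i.e. Gamma(shape=22, rate=5.1).
The mode of a Gamma(a, b) with a ≥ 1 (shape–rate) is (a−1)/b = 21/5.1 ≈ 4.118.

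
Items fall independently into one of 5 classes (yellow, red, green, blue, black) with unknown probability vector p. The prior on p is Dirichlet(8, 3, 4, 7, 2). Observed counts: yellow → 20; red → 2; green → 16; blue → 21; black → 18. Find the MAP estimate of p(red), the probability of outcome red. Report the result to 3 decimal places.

The posterior is Dirichlet(αᵢ + nᵢ) = Dirichlet(28, 5, 20, 28, 20).
For a Dirichlet(a₁,…,a_K) with all aᵢ > 1, the mode has j-th component (aⱼ − 1)/(Σaᵢ − K).
Here Σaᵢ = 101 and K = 5, so p(red) = (5 − 1)/(101 − 5) = 4/96 ≈ 0.042.

MAP estimate of p(red) = 0.042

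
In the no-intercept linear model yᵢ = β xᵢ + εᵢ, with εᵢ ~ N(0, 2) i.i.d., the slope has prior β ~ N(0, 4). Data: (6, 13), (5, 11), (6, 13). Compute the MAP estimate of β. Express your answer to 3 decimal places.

log p(β | y) = −Σ(yᵢ − βxᵢ)²/(2·2) − β²/(2·4) + const.
Setting the derivative to zero: Σxᵢ(yᵢ − βxᵢ)/2 − β/4 = 0, so β = Σxᵢyᵢ / (Σxᵢ² + σ²/τ²).
Σxᵢyᵢ = 6·13 + 5·11 + 6·13 = 211; Σxᵢ² = 97; σ²/τ² = 0.5.
β̂_MAP = 211 / (97 + 0.5) = 211/97.5 ≈ 2.164.

β̂_MAP = 2.164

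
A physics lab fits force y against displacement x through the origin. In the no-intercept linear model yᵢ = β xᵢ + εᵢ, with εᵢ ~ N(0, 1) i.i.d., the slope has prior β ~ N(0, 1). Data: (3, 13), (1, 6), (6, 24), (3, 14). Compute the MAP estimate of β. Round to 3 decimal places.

log p(β | y) = −Σ(yᵢ − βxᵢ)²/(2·1) − β²/(2·1) + const.
Setting the derivative to zero: Σxᵢ(yᵢ − βxᵢ)/1 − β/1 = 0, so β = Σxᵢyᵢ / (Σxᵢ² + σ²/τ²).
Σxᵢyᵢ = 3·13 + 1·6 + 6·24 + 3·14 = 231; Σxᵢ² = 55; σ²/τ² = 1.
β̂_MAP = 231 / (55 + 1) = 231/56 ≈ 4.125.

β̂_MAP = 4.125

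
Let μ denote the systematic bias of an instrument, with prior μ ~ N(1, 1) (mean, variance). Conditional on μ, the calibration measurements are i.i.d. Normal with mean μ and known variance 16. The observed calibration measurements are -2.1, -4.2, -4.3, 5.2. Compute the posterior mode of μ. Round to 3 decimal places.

μ̂_MAP = 0.530

n = 4; x̄ = ((-2.1) + (-4.2) + (-4.3) + 5.2)/4 = -5.4/4 = -1.35.
For a Normal prior and Normal likelihood with known variance, the posterior is Normal; its mode equals its mean, the precision-weighted average.
Prior precision 1/σ₀² = 1/1 = 1; data precision n/σ² = 4/16 = 0.25.
μ̂ = (1·1 + 0.25·(-1.35)) / (1 + 0.25) = 0.6625/1.25 = 0.530.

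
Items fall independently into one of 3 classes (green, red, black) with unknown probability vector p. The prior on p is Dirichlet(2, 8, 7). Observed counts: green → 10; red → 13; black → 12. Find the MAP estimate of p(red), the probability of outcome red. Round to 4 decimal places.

The posterior is Dirichlet(αᵢ + nᵢ) = Dirichlet(12, 21, 19).
For a Dirichlet(a₁,…,a_K) with all aᵢ > 1, the mode has j-th component (aⱼ − 1)/(Σaᵢ − K).
Here Σaᵢ = 52 and K = 3, so p(red) = (21 − 1)/(52 − 3) = 20/49 ≈ 0.4082.

MAP estimate of p(red) = 0.4082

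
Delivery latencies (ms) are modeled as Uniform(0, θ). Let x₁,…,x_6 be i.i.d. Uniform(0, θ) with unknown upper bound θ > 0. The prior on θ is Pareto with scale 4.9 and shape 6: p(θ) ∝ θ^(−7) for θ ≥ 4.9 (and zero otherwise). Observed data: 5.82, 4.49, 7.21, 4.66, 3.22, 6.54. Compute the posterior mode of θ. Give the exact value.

The Uniform(0, θ) likelihood is θ^(−n) for θ ≥ max(xᵢ), zero otherwise. Here max(xᵢ) = 7.21.
Posterior ∝ θ^(−7) · θ^(−6) = θ^(−13) on θ ≥ max(4.9, 7.21) = 7.21.
This density is strictly decreasing in θ, so the posterior mode lies at the lower boundary of the support.

θ̂_MAP = 7.21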